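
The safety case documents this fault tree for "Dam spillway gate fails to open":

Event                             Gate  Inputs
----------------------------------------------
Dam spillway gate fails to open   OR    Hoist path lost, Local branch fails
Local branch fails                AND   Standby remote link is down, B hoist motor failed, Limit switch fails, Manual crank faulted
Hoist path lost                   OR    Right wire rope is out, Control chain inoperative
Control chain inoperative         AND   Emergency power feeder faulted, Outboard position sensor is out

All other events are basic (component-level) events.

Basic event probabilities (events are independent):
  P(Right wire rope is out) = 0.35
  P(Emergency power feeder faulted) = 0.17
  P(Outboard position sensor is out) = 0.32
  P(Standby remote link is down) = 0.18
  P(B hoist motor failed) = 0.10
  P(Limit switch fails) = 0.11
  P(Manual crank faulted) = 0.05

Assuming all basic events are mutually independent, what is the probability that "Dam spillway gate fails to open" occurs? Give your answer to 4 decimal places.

P(Control chain inoperative) [AND] = 0.17 × 0.32 = 0.054400
P(Hoist path lost) [OR] = 1 − (1−0.35) × (1−0.054400) = 0.385360
P(Local branch fails) [AND] = 0.18 × 0.10 × 0.11 × 0.05 = 0.000099
P(Dam spillway gate fails to open) [OR] = 1 − (1−0.385360) × (1−0.000099) = 0.385421
Rounded to 4 decimal places: P(Dam spillway gate fails to open) ≈ 0.3854.

0.3854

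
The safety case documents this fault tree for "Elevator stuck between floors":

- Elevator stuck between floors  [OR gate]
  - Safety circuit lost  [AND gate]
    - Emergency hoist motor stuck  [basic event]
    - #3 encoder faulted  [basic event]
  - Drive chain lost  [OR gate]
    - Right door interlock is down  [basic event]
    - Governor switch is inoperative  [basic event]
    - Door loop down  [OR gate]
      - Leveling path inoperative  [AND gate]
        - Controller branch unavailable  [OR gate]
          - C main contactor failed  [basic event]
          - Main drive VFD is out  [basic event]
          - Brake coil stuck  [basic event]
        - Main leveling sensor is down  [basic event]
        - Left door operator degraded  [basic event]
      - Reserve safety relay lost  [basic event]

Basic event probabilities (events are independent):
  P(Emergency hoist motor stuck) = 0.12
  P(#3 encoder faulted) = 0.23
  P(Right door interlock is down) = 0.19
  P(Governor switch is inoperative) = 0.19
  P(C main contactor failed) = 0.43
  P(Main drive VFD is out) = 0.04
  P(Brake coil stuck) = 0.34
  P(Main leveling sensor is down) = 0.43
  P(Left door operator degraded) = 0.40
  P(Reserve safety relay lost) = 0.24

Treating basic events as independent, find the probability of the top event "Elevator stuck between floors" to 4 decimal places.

0.5684

P(Safety circuit lost) [AND] = 0.12 × 0.23 = 0.027600
P(Controller branch unavailable) [OR] = 1 − (1−0.43) × (1−0.04) × (1−0.34) = 0.638848
P(Leveling path inoperative) [AND] = 0.638848 × 0.43 × 0.40 = 0.109882
P(Door loop down) [OR] = 1 − (1−0.109882) × (1−0.24) = 0.323510
P(Drive chain lost) [OR] = 1 − (1−0.19) × (1−0.19) × (1−0.323510) = 0.556155
P(Elevator stuck between floors) [OR] = 1 − (1−0.027600) × (1−0.556155) = 0.568405
Rounded to 4 decimal places: P(Elevator stuck between floors) ≈ 0.5684.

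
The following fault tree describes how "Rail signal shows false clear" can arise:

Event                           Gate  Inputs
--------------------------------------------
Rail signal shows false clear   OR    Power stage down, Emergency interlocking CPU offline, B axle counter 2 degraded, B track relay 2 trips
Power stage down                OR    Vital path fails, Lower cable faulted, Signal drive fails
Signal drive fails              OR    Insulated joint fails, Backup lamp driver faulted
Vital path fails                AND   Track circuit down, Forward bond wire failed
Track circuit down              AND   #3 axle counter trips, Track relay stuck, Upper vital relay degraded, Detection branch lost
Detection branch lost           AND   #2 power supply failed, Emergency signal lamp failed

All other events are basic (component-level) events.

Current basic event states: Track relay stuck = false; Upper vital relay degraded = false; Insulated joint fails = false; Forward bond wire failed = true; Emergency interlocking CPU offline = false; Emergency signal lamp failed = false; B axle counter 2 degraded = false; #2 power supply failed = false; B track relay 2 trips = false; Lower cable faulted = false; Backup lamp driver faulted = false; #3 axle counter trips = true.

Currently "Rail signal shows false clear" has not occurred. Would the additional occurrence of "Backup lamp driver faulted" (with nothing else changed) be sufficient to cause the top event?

Counterfactual: set "Backup lamp driver faulted" to occurred.
Detection branch lost [AND]: #2 power supply failed=not, Emergency signal lamp failed=not → not all inputs occur → does not occur.
Track circuit down [AND]: #3 axle counter trips=occurs, Track relay stuck=not, Upper vital relay degraded=not, Detection branch lost=not → not all inputs occur → does not occur.
Vital path fails [AND]: Track circuit down=not, Forward bond wire failed=occurs → not all inputs occur → does not occur.
Signal drive fails [OR]: Insulated joint fails=not, Backup lamp driver faulted=occurs → at least one input occurs → occurs.
Power stage down [OR]: Vital path fails=not, Lower cable faulted=not, Signal drive fails=occurs → at least one input occurs → occurs.
Rail signal shows false clear [OR]: Power stage down=occurs, Emergency interlocking CPU offline=not, B axle counter 2 degraded=not, B track relay 2 trips=not → at least one input occurs → occurs.

Yes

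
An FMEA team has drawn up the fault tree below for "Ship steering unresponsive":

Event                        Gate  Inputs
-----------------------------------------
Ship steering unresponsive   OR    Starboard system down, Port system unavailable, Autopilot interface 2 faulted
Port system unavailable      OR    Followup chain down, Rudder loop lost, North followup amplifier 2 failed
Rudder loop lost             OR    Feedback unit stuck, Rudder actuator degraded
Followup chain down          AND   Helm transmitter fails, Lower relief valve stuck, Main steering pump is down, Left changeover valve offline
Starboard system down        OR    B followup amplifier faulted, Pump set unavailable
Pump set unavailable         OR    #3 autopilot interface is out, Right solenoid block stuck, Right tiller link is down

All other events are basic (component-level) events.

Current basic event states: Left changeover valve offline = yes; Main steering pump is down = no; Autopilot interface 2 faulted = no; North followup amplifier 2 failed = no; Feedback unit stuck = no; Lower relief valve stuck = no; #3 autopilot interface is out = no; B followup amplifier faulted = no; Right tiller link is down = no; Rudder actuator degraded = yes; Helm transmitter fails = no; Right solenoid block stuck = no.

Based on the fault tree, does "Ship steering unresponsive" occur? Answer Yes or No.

Yes

Pump set unavailable [OR]: #3 autopilot interface is out=not, Right solenoid block stuck=not, Right tiller link is down=not → no input occurs → does not occur.
Starboard system down [OR]: B followup amplifier faulted=not, Pump set unavailable=not → no input occurs → does not occur.
Followup chain down [AND]: Helm transmitter fails=not, Lower relief valve stuck=not, Main steering pump is down=not, Left changeover valve offline=occurs → not all inputs occur → does not occur.
Rudder loop lost [OR]: Feedback unit stuck=not, Rudder actuator degraded=occurs → at least one input occurs → occurs.
Port system unavailable [OR]: Followup chain down=not, Rudder loop lost=occurs, North followup amplifier 2 failed=not → at least one input occurs → occurs.
Ship steering unresponsive [OR]: Starboard system down=not, Port system unavailable=occurs, Autopilot interface 2 faulted=not → at least one input occurs → occurs.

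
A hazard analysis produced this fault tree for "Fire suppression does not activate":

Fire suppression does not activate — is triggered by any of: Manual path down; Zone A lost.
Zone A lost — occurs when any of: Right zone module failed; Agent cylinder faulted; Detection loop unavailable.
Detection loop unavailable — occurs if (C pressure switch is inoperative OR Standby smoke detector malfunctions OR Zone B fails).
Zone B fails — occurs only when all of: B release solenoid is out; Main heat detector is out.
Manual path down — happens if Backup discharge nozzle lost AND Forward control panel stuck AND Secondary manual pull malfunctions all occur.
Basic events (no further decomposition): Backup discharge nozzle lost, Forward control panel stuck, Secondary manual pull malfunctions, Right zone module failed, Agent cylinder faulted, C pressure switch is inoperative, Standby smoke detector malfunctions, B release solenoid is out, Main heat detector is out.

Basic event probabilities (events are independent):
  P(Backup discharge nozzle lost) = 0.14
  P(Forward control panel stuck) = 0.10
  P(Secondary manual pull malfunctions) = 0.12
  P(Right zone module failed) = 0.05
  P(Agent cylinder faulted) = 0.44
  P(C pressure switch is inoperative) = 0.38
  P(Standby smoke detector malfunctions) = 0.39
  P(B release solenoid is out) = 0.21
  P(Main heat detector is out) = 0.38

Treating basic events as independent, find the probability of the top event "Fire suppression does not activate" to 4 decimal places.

P(Manual path down) [AND] = 0.14 × 0.10 × 0.12 = 0.001680
P(Zone B fails) [AND] = 0.21 × 0.38 = 0.079800
P(Detection loop unavailable) [OR] = 1 − (1−0.38) × (1−0.39) × (1−0.079800) = 0.651980
P(Zone A lost) [OR] = 1 − (1−0.05) × (1−0.44) × (1−0.651980) = 0.814853
P(Fire suppression does not activate) [OR] = 1 − (1−0.001680) × (1−0.814853) = 0.815164
Rounded to 4 decimal places: P(Fire suppression does not activate) ≈ 0.8152.

0.8152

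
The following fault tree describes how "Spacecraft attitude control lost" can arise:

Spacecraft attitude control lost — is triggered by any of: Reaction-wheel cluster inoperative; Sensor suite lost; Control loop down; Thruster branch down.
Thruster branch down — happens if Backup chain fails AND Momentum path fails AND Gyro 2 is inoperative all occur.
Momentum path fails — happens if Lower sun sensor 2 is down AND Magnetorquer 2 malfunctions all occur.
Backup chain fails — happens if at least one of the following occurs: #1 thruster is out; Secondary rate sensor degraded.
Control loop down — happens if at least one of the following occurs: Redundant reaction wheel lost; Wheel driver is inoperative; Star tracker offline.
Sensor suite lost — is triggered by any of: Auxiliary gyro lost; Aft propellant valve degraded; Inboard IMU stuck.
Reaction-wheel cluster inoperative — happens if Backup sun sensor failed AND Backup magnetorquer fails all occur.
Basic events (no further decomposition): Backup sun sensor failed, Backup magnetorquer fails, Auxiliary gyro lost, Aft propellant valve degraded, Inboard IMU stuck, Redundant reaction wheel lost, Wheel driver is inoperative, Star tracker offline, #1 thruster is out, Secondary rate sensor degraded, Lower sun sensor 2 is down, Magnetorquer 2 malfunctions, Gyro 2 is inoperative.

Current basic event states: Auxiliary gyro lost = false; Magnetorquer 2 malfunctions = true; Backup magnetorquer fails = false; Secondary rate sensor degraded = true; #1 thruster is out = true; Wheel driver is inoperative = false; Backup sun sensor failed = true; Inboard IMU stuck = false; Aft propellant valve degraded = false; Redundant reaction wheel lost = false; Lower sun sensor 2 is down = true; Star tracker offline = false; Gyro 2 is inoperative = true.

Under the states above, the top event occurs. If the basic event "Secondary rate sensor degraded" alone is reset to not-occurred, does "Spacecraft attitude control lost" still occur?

Counterfactual: set "Secondary rate sensor degraded" to not occurred.
Reaction-wheel cluster inoperative [AND]: Backup sun sensor failed=occurs, Backup magnetorquer fails=not → not all inputs occur → does not occur.
Sensor suite lost [OR]: Auxiliary gyro lost=not, Aft propellant valve degraded=not, Inboard IMU stuck=not → no input occurs → does not occur.
Control loop down [OR]: Redundant reaction wheel lost=not, Wheel driver is inoperative=not, Star tracker offline=not → no input occurs → does not occur.
Backup chain fails [OR]: #1 thruster is out=occurs, Secondary rate sensor degraded=not → at least one input occurs → occurs.
Momentum path fails [AND]: Lower sun sensor 2 is down=occurs, Magnetorquer 2 malfunctions=occurs → all inputs occur → occurs.
Thruster branch down [AND]: Backup chain fails=occurs, Momentum path fails=occurs, Gyro 2 is inoperative=occurs → all inputs occur → occurs.
Spacecraft attitude control lost [OR]: Reaction-wheel cluster inoperative=not, Sensor suite lost=not, Control loop down=not, Thruster branch down=occurs → at least one input occurs → occurs.

Yes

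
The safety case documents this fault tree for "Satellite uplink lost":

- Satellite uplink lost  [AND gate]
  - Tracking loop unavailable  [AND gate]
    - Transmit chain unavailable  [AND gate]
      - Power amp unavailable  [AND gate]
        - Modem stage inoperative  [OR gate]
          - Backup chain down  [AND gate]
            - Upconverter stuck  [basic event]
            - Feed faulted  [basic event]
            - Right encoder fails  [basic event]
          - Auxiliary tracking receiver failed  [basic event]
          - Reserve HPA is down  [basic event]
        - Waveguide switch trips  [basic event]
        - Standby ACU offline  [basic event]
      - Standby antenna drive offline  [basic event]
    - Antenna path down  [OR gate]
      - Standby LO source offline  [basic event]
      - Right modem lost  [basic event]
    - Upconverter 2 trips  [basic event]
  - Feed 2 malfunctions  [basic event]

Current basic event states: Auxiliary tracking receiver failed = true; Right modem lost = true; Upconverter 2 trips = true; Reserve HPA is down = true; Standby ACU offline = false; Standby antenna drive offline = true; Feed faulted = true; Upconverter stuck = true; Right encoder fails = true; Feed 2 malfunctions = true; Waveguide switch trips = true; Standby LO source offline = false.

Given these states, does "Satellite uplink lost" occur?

Backup chain down [AND]: Upconverter stuck=occurs, Feed faulted=occurs, Right encoder fails=occurs → all inputs occur → occurs.
Modem stage inoperative [OR]: Backup chain down=occurs, Auxiliary tracking receiver failed=occurs, Reserve HPA is down=occurs → at least one input occurs → occurs.
Power amp unavailable [AND]: Modem stage inoperative=occurs, Waveguide switch trips=occurs, Standby ACU offline=not → not all inputs occur → does not occur.
Transmit chain unavailable [AND]: Power amp unavailable=not, Standby antenna drive offline=occurs → not all inputs occur → does not occur.
Antenna path down [OR]: Standby LO source offline=not, Right modem lost=occurs → at least one input occurs → occurs.
Tracking loop unavailable [AND]: Transmit chain unavailable=not, Antenna path down=occurs, Upconverter 2 trips=occurs → not all inputs occur → does not occur.
Satellite uplink lost [AND]: Tracking loop unavailable=not, Feed 2 malfunctions=occurs → not all inputs occur → does not occur.

No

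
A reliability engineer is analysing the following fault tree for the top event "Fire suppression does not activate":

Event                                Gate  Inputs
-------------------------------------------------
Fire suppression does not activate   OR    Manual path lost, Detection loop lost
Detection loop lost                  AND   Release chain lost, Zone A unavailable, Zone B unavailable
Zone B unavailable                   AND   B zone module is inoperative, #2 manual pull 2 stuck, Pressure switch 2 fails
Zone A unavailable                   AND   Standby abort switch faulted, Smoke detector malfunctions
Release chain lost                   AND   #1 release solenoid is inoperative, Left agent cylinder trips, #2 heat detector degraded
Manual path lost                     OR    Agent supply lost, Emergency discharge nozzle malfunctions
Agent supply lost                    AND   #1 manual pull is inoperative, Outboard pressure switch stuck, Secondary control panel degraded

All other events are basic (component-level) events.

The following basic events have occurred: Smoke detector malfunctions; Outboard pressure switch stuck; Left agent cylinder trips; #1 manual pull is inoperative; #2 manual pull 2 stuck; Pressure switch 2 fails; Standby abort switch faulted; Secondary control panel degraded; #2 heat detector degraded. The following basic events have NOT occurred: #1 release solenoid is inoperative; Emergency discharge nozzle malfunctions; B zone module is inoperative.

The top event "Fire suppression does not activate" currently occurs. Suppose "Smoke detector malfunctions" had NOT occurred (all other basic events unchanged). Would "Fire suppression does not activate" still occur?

Yes

Counterfactual: set "Smoke detector malfunctions" to not occurred.
Agent supply lost [AND]: #1 manual pull is inoperative=occurs, Outboard pressure switch stuck=occurs, Secondary control panel degraded=occurs → all inputs occur → occurs.
Manual path lost [OR]: Agent supply lost=occurs, Emergency discharge nozzle malfunctions=not → at least one input occurs → occurs.
Release chain lost [AND]: #1 release solenoid is inoperative=not, Left agent cylinder trips=occurs, #2 heat detector degraded=occurs → not all inputs occur → does not occur.
Zone A unavailable [AND]: Standby abort switch faulted=occurs, Smoke detector malfunctions=not → not all inputs occur → does not occur.
Zone B unavailable [AND]: B zone module is inoperative=not, #2 manual pull 2 stuck=occurs, Pressure switch 2 fails=occurs → not all inputs occur → does not occur.
Detection loop lost [AND]: Release chain lost=not, Zone A unavailable=not, Zone B unavailable=not → not all inputs occur → does not occur.
Fire suppression does not activate [OR]: Manual path lost=occurs, Detection loop lost=not → at least one input occurs → occurs.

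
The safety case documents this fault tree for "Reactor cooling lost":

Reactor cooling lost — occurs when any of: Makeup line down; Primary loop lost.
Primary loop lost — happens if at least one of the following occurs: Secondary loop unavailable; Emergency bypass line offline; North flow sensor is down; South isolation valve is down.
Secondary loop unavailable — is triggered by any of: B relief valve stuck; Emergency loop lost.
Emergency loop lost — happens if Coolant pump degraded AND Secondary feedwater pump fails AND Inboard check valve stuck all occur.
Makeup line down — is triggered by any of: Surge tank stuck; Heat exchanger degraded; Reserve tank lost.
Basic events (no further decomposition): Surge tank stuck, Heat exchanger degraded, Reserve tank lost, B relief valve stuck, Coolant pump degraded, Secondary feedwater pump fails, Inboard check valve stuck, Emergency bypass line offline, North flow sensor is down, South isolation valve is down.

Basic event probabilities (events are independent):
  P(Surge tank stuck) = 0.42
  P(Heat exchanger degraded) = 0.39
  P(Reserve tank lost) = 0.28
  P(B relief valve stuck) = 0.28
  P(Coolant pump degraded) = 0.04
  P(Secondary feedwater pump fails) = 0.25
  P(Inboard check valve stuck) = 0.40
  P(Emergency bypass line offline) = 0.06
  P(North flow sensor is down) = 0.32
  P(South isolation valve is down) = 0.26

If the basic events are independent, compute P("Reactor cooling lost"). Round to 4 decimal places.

0.9136

P(Makeup line down) [OR] = 1 − (1−0.42) × (1−0.39) × (1−0.28) = 0.745264
P(Emergency loop lost) [AND] = 0.04 × 0.25 × 0.40 = 0.004000
P(Secondary loop unavailable) [OR] = 1 − (1−0.28) × (1−0.004000) = 0.282880
P(Primary loop lost) [OR] = 1 − (1−0.282880) × (1−0.06) × (1−0.32) × (1−0.26) = 0.660797
P(Reactor cooling lost) [OR] = 1 − (1−0.745264) × (1−0.660797) = 0.913593
Rounded to 4 decimal places: P(Reactor cooling lost) ≈ 0.9136.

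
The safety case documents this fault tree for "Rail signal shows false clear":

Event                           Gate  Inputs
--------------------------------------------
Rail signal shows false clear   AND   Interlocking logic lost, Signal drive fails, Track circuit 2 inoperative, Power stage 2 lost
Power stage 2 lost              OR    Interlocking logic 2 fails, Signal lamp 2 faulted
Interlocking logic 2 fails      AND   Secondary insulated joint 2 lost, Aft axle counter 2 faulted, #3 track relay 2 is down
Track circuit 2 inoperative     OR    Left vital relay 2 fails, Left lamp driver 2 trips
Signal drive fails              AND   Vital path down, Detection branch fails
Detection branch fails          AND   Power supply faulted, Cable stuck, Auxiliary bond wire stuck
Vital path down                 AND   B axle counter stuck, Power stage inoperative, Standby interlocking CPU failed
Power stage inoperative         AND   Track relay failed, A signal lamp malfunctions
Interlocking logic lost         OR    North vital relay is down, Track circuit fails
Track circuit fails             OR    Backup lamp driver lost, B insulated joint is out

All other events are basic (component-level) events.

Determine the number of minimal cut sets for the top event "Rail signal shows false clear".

Track circuit fails [OR]: union of children's cut sets → 2 cut set(s).
Interlocking logic lost [OR]: union of children's cut sets → 3 cut set(s).
Power stage inoperative [AND]: one cut set from each child combined → 1 × 1 = 1 cut set(s).
Vital path down [AND]: one cut set from each child combined → 1 × 1 × 1 = 1 cut set(s).
Detection branch fails [AND]: one cut set from each child combined → 1 × 1 × 1 = 1 cut set(s).
Signal drive fails [AND]: one cut set from each child combined → 1 × 1 = 1 cut set(s).
Track circuit 2 inoperative [OR]: union of children's cut sets → 2 cut set(s).
Interlocking logic 2 fails [AND]: one cut set from each child combined → 1 × 1 × 1 = 1 cut set(s).
Power stage 2 lost [OR]: union of children's cut sets → 2 cut set(s).
Rail signal shows false clear [AND]: one cut set from each child combined → 3 × 1 × 2 × 2 = 12 cut set(s).

12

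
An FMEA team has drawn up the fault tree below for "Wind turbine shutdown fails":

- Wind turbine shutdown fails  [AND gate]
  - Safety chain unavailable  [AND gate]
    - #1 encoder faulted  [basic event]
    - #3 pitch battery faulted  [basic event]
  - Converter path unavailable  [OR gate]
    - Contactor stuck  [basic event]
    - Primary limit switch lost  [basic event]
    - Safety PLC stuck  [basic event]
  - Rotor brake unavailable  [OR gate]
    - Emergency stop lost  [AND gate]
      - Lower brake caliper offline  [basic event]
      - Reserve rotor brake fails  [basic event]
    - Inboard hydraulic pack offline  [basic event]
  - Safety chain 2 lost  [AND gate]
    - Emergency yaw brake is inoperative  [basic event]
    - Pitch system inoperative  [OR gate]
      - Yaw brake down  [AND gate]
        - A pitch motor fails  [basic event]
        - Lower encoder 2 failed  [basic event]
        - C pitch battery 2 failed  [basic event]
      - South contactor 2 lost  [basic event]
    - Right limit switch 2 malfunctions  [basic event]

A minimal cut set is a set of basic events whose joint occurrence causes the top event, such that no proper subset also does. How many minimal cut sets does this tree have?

Safety chain unavailable [AND]: one cut set from each child combined → 1 × 1 = 1 cut set(s).
Converter path unavailable [OR]: union of children's cut sets → 3 cut set(s).
Emergency stop lost [AND]: one cut set from each child combined → 1 × 1 = 1 cut set(s).
Rotor brake unavailable [OR]: union of children's cut sets → 2 cut set(s).
Yaw brake down [AND]: one cut set from each child combined → 1 × 1 × 1 = 1 cut set(s).
Pitch system inoperative [OR]: union of children's cut sets → 2 cut set(s).
Safety chain 2 lost [AND]: one cut set from each child combined → 1 × 2 × 1 = 2 cut set(s).
Wind turbine shutdown fails [AND]: one cut set from each child combined → 1 × 3 × 2 × 2 = 12 cut set(s).

12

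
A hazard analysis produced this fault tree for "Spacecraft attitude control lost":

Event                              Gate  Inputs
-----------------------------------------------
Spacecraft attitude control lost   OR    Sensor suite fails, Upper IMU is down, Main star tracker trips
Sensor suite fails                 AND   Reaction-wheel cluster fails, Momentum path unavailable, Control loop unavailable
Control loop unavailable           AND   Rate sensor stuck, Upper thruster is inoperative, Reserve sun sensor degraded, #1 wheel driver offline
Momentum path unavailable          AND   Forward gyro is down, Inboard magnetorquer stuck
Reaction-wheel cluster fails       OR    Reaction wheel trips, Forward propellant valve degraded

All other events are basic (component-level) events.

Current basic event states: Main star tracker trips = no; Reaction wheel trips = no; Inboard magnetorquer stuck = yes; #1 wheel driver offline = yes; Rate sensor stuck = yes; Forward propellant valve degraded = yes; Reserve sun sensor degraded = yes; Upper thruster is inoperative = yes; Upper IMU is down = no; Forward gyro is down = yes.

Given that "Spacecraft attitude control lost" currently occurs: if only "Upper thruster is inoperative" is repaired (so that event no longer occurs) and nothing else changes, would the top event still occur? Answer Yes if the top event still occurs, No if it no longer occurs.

Counterfactual: set "Upper thruster is inoperative" to not occurred.
Reaction-wheel cluster fails [OR]: Reaction wheel trips=not, Forward propellant valve degraded=occurs → at least one input occurs → occurs.
Momentum path unavailable [AND]: Forward gyro is down=occurs, Inboard magnetorquer stuck=occurs → all inputs occur → occurs.
Control loop unavailable [AND]: Rate sensor stuck=occurs, Upper thruster is inoperative=not, Reserve sun sensor degraded=occurs, #1 wheel driver offline=occurs → not all inputs occur → does not occur.
Sensor suite fails [AND]: Reaction-wheel cluster fails=occurs, Momentum path unavailable=occurs, Control loop unavailable=not → not all inputs occur → does not occur.
Spacecraft attitude control lost [OR]: Sensor suite fails=not, Upper IMU is down=not, Main star tracker trips=not → no input occurs → does not occur.

No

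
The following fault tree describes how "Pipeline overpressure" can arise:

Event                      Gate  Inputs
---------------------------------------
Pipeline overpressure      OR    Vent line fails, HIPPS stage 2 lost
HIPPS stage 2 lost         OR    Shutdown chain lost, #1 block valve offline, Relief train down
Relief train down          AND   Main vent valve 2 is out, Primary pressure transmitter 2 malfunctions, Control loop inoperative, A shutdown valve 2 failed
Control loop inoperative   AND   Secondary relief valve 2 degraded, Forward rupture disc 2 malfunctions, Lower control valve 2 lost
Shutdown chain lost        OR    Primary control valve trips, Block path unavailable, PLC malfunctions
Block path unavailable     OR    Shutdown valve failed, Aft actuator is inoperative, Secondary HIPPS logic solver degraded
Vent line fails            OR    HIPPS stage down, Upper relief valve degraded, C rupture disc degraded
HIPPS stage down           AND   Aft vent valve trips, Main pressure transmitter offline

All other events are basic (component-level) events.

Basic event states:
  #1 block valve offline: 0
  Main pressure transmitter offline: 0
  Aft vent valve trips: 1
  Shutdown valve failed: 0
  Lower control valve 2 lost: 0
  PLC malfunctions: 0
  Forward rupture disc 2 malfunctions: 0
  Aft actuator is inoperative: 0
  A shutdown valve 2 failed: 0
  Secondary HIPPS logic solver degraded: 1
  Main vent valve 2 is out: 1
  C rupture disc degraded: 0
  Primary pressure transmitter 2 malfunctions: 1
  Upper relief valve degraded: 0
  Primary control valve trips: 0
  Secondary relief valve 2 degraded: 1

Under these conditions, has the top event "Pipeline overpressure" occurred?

HIPPS stage down [AND]: Aft vent valve trips=occurs, Main pressure transmitter offline=not → not all inputs occur → does not occur.
Vent line fails [OR]: HIPPS stage down=not, Upper relief valve degraded=not, C rupture disc degraded=not → no input occurs → does not occur.
Block path unavailable [OR]: Shutdown valve failed=not, Aft actuator is inoperative=not, Secondary HIPPS logic solver degraded=occurs → at least one input occurs → occurs.
Shutdown chain lost [OR]: Primary control valve trips=not, Block path unavailable=occurs, PLC malfunctions=not → at least one input occurs → occurs.
Control loop inoperative [AND]: Secondary relief valve 2 degraded=occurs, Forward rupture disc 2 malfunctions=not, Lower control valve 2 lost=not → not all inputs occur → does not occur.
Relief train down [AND]: Main vent valve 2 is out=occurs, Primary pressure transmitter 2 malfunctions=occurs, Control loop inoperative=not, A shutdown valve 2 failed=not → not all inputs occur → does not occur.
HIPPS stage 2 lost [OR]: Shutdown chain lost=occurs, #1 block valve offline=not, Relief train down=not → at least one input occurs → occurs.
Pipeline overpressure [OR]: Vent line fails=not, HIPPS stage 2 lost=occurs → at least one input occurs → occurs.

Yes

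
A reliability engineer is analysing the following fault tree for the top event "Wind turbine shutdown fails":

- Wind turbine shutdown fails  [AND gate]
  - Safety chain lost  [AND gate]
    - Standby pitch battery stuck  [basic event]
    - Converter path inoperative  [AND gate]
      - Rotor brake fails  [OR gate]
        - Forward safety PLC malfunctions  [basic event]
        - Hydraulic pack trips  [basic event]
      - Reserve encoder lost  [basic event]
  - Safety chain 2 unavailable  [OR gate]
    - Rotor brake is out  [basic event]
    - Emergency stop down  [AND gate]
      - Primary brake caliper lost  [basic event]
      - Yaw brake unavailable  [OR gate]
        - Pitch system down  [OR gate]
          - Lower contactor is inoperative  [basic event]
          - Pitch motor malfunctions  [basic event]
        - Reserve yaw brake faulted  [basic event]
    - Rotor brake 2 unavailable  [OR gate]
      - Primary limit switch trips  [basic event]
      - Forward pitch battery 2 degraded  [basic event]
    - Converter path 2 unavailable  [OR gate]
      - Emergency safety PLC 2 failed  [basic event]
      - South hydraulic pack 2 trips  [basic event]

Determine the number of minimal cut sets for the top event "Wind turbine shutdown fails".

Rotor brake fails [OR]: union of children's cut sets → 2 cut set(s).
Converter path inoperative [AND]: one cut set from each child combined → 2 × 1 = 2 cut set(s).
Safety chain lost [AND]: one cut set from each child combined → 1 × 2 = 2 cut set(s).
Pitch system down [OR]: union of children's cut sets → 2 cut set(s).
Yaw brake unavailable [OR]: union of children's cut sets → 3 cut set(s).
Emergency stop down [AND]: one cut set from each child combined → 1 × 3 = 3 cut set(s).
Rotor brake 2 unavailable [OR]: union of children's cut sets → 2 cut set(s).
Converter path 2 unavailable [OR]: union of children's cut sets → 2 cut set(s).
Safety chain 2 unavailable [OR]: union of children's cut sets → 8 cut set(s).
Wind turbine shutdown fails [AND]: one cut set from each child combined → 2 × 8 = 16 cut set(s).

16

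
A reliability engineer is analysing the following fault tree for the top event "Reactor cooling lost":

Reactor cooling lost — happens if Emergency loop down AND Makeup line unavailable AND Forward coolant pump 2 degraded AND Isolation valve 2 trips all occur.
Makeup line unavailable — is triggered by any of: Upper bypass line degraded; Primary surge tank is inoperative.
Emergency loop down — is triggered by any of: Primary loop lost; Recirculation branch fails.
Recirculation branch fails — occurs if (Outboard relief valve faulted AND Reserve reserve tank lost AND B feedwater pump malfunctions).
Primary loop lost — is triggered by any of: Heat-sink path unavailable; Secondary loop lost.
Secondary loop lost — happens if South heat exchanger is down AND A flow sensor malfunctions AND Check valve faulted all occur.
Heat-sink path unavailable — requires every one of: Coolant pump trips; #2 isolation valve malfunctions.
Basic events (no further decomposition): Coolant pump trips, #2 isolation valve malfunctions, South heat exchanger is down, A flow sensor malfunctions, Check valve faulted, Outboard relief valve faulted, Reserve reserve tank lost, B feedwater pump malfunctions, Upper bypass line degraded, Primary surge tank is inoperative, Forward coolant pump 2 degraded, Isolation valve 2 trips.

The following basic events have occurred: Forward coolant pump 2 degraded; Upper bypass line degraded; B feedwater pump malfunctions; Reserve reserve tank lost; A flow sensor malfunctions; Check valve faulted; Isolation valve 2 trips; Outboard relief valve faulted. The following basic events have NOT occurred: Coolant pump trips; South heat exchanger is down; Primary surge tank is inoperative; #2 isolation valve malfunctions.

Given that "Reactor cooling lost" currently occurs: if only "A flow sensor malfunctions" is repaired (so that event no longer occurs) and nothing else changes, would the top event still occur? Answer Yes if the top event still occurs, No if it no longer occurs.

Yes

Counterfactual: set "A flow sensor malfunctions" to not occurred.
Heat-sink path unavailable [AND]: Coolant pump trips=not, #2 isolation valve malfunctions=not → not all inputs occur → does not occur.
Secondary loop lost [AND]: South heat exchanger is down=not, A flow sensor malfunctions=not, Check valve faulted=occurs → not all inputs occur → does not occur.
Primary loop lost [OR]: Heat-sink path unavailable=not, Secondary loop lost=not → no input occurs → does not occur.
Recirculation branch fails [AND]: Outboard relief valve faulted=occurs, Reserve reserve tank lost=occurs, B feedwater pump malfunctions=occurs → all inputs occur → occurs.
Emergency loop down [OR]: Primary loop lost=not, Recirculation branch fails=occurs → at least one input occurs → occurs.
Makeup line unavailable [OR]: Upper bypass line degraded=occurs, Primary surge tank is inoperative=not → at least one input occurs → occurs.
Reactor cooling lost [AND]: Emergency loop down=occurs, Makeup line unavailable=occurs, Forward coolant pump 2 degraded=occurs, Isolation valve 2 trips=occurs → all inputs occur → occurs.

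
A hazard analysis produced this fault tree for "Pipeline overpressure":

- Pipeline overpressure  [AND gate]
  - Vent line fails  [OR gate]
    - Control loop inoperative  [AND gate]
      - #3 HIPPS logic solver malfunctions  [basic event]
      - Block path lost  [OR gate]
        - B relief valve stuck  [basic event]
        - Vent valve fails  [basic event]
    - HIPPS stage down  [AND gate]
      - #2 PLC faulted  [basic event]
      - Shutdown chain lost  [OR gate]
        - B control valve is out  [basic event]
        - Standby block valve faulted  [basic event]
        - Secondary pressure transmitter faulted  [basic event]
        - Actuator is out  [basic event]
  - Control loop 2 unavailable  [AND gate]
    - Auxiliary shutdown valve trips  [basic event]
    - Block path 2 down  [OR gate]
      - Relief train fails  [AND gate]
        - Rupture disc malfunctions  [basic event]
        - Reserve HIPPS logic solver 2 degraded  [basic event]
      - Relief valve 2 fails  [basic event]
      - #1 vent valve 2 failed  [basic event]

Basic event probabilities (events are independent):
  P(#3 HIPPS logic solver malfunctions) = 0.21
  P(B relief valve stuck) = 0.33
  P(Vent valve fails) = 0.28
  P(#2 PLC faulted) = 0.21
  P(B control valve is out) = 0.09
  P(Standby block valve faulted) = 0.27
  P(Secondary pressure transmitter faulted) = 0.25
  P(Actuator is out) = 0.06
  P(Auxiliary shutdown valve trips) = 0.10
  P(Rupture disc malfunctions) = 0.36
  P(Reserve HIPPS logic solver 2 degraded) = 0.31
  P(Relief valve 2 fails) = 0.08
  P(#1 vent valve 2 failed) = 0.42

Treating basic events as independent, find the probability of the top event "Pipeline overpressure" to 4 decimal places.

P(Block path lost) [OR] = 1 − (1−0.33) × (1−0.28) = 0.517600
P(Control loop inoperative) [AND] = 0.21 × 0.517600 = 0.108696
P(Shutdown chain lost) [OR] = 1 − (1−0.09) × (1−0.27) × (1−0.25) × (1−0.06) = 0.531669
P(HIPPS stage down) [AND] = 0.21 × 0.531669 = 0.111650
P(Vent line fails) [OR] = 1 − (1−0.108696) × (1−0.111650) = 0.208210
P(Relief train fails) [AND] = 0.36 × 0.31 = 0.111600
P(Block path 2 down) [OR] = 1 − (1−0.111600) × (1−0.08) × (1−0.42) = 0.525950
P(Control loop 2 unavailable) [AND] = 0.10 × 0.525950 = 0.052595
P(Pipeline overpressure) [AND] = 0.208210 × 0.052595 = 0.010951
Rounded to 4 decimal places: P(Pipeline overpressure) ≈ 0.0110.

0.0110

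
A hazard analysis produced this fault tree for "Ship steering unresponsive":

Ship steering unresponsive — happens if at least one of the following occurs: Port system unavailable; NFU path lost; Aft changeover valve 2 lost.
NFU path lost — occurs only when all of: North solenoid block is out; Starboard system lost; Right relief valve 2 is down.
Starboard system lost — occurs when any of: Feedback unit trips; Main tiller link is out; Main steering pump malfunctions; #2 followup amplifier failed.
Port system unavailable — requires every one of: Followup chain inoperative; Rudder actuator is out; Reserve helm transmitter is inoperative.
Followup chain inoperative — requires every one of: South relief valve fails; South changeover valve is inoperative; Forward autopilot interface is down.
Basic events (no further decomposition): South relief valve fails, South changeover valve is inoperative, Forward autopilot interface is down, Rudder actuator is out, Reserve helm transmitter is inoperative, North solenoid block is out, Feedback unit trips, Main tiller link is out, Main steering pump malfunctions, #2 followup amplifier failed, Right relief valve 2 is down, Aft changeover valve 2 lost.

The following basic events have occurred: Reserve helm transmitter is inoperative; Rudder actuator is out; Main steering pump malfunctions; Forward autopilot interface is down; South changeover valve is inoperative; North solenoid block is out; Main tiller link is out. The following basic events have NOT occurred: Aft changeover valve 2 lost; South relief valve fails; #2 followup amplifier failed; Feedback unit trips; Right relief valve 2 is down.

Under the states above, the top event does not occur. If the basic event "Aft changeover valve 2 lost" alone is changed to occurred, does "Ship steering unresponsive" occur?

Yes

Counterfactual: set "Aft changeover valve 2 lost" to occurred.
Followup chain inoperative [AND]: South relief valve fails=not, South changeover valve is inoperative=occurs, Forward autopilot interface is down=occurs → not all inputs occur → does not occur.
Port system unavailable [AND]: Followup chain inoperative=not, Rudder actuator is out=occurs, Reserve helm transmitter is inoperative=occurs → not all inputs occur → does not occur.
Starboard system lost [OR]: Feedback unit trips=not, Main tiller link is out=occurs, Main steering pump malfunctions=occurs, #2 followup amplifier failed=not → at least one input occurs → occurs.
NFU path lost [AND]: North solenoid block is out=occurs, Starboard system lost=occurs, Right relief valve 2 is down=not → not all inputs occur → does not occur.
Ship steering unresponsive [OR]: Port system unavailable=not, NFU path lost=not, Aft changeover valve 2 lost=occurs → at least one input occurs → occurs.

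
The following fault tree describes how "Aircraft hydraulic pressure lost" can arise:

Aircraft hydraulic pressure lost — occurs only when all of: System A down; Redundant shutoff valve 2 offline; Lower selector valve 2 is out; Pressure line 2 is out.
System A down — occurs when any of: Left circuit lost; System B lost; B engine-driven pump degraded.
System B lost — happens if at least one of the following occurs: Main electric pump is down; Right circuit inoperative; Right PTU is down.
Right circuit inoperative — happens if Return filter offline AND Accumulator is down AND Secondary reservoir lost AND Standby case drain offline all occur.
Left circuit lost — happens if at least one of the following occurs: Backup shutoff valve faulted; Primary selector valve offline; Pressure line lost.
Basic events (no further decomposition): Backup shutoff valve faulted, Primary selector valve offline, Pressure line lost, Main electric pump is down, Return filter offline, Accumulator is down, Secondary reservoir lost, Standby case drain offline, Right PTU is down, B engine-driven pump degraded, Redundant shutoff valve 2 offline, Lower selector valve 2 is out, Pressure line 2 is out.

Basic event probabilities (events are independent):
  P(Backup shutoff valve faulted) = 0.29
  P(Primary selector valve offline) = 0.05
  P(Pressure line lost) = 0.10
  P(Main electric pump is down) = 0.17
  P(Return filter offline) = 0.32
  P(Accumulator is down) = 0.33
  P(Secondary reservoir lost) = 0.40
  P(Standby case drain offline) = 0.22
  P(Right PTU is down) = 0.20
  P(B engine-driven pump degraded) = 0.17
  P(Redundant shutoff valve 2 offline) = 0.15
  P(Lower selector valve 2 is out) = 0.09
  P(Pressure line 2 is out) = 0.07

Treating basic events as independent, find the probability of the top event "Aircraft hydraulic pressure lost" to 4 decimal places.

P(Left circuit lost) [OR] = 1 − (1−0.29) × (1−0.05) × (1−0.10) = 0.392950
P(Right circuit inoperative) [AND] = 0.32 × 0.33 × 0.40 × 0.22 = 0.009293
P(System B lost) [OR] = 1 − (1−0.17) × (1−0.009293) × (1−0.20) = 0.342171
P(System A down) [OR] = 1 − (1−0.392950) × (1−0.342171) × (1−0.17) = 0.668552
P(Aircraft hydraulic pressure lost) [AND] = 0.668552 × 0.15 × 0.09 × 0.07 = 0.000632
Rounded to 4 decimal places: P(Aircraft hydraulic pressure lost) ≈ 0.0006.

0.0006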